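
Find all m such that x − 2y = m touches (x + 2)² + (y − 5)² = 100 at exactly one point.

m = −12 ± 10√5

For a tangent, require d(centre, line) = r = 10.
|1·(−2) − 2·5 − m| / √5 = 10
|m − (−12)| = 10√5.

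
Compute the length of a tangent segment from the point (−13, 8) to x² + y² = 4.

√229

With centre O = (0, 0), |OP|² = 233 and r² = 4.
The tangent meets the radius at right angles, so tangent² = |PO|² − r² = 233 − 4 = 229.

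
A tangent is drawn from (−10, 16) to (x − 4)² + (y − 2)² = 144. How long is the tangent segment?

2√62

The centre is (4, 2) and r = 12. The square of the distance from P to the centre is 196 + 196 = 392.
The tangent meets the radius at right angles, so tangent² = |PO|² − r² = 392 − 144 = 248.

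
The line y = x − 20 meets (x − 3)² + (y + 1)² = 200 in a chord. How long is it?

The distance from (3, −1) to the line is 16/√2, and r² = 200.
Chord = 2√(r² − d²) = 2·√(72) = 12√2.

12√2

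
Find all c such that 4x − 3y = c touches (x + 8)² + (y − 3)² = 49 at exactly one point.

The line touches the circle iff its distance from (−8, 3) is 7:
|4·(−8) − 3·3 − c| / √25 = 7
|c − (−41)| = 7·5, so c = −6 or c = −76.

c = −76 or c = −6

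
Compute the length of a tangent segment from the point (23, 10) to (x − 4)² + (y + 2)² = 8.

With centre O = (4, −2), |OP|² = 505 and r² = 8.
By the tangent–radius right angle, tangent length = √(|PO|² − r²) = √497.

√497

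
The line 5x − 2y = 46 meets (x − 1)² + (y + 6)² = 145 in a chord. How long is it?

The distance from (1, −6) to the line is 29/√29, and r² = 145.
Half the chord is √(r² − d²) = √(116), so the full chord is 4√29.

4√29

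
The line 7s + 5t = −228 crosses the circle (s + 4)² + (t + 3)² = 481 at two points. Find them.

(−24, −12) and (−19, −19)

From the line, t = (−228 − 7s)/5. Substituting:
74s² + 3182s + 33744 = 0  ⟹  s² + 43s + 456 = 0
s = −19 or s = −24, giving (−19, −19) and (−24, −12).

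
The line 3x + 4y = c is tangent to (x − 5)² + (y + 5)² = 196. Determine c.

c = −75 or c = 65

Tangency holds when the distance from the centre (5, −5) to the line equals the radius 14:
|3·5 + 4·(−5) − c| / √25 = 14
|c − (−5)| = 14·5, so c = 65 or c = −75.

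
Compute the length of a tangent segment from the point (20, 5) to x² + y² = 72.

Centre (0, 0), r² = 72. |PO|² = (20)² + (5)² = 425.
Power of the point: PT² = |PO|² − r² = 353, so PT = √353.

√353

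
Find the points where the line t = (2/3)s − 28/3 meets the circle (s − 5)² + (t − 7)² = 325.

(−1, −10) and (23, 6)

Express t = (−28 + 2s)/3 and substitute into the circle:
13s² − 286s − 299 = 0  ⟹  s² − 22s − 23 = 0
s = 23 or s = −1, giving (23, 6) and (−1, −10).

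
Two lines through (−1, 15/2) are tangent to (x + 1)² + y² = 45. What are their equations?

A line y − (15/2) = m(x − (−1)) is tangent when its distance from (−1, 0) is 3√5:
(0m − (−15/2))² = 45(m² + 1)
4m² − 1 = 0, so m = 1/2 or m = −1/2.
Through (−1, 15/2) these give x − 2y = −16 and x + 2y = 14.

x − 2y = −16 and x + 2y = 14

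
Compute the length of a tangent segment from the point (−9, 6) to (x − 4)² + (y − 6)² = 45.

2√31

Centre (4, 6), r² = 45. |PO|² = (−13)² + (0)² = 169.
Power of the point: PT² = |PO|² − r² = 124, so PT = 2√31.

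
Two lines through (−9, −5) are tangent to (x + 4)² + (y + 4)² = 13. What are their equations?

Let a tangent through (−9, −5) have slope m. Its distance from (−4, −4) must equal √13:
[m·(5) − (1)]² = 13(m² + 1)
6m² − 5m − 6 = 0, so m = −2/3 or m = 3/2.
Through (−9, −5) these give 2x + 3y = −33 and 3x − 2y = −17.

2x + 3y = −33 and 3x − 2y = −17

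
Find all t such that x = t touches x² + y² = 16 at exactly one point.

t = −4 or t = 4

The line touches the circle iff its distance from (0, 0) is 4:
|1·0 + 0·0 − t| / √1 = 4
|t| = 4, so t = 4 or t = −4.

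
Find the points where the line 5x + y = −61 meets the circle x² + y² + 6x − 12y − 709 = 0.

(−18, 29) and (−8, −21)

Express y = −5x − 61 and substitute into the circle:
26x² + 676x + 3744 = 0  ⟹  x² + 26x + 144 = 0
x = −8 or x = −18, giving (−8, −21) and (−18, 29).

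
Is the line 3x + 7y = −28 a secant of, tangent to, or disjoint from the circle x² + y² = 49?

Substituting the line into the circle gives 58x² + 168x − 1617 = 0.
Δ = 28224 − (−375144) = 403368.
Two real roots: the line is a secant.

secant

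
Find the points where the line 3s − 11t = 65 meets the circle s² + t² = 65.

Substitute t = (−65 + 3s)/11:
130s² − 390s − 3640 = 0  ⟹  s² − 3s − 28 = 0
s = 7 or s = −4, giving (7, −4) and (−4, −7).

(−4, −7) and (7, −4)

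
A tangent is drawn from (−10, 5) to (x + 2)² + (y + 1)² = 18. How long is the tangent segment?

The centre is (−2, −1) and r = 3√2. The square of the distance from P to the centre is 64 + 36 = 100.
Power of the point: PT² = |PO|² − r² = 82, so PT = √82.

√82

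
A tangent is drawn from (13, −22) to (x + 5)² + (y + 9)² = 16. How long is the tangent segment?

3√53

The centre is (−5, −9) and r = 4. The square of the distance from P to the centre is 324 + 169 = 493.
Power of the point: PT² = |PO|² − r² = 477, so PT = 3√53.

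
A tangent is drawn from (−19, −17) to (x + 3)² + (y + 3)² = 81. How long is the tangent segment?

√371

With centre O = (−3, −3), |OP|² = 452 and r² = 81.
The tangent meets the radius at right angles, so tangent² = |PO|² − r² = 452 − 81 = 371.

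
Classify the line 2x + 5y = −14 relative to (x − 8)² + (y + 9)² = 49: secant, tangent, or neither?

secant

Centre (8, −9), r² = 49. Distance² from centre to line = (−15)²/29 = 225/29.
Since d² < r², the line cuts the circle twice.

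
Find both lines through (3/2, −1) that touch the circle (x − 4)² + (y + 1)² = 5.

2x + y = 2 and 2x − y = 4

Let a tangent through (3/2, −1) have slope m. Its distance from (4, −1) must equal √5:
(5/2m − (0))² = 5(m² + 1)
m² − 4 = 0, so m = −2 or m = 2.
Through (3/2, −1) these give 2x + y = 2 and 2x − y = 4.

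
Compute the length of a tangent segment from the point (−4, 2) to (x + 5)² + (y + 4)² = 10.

3√3

The centre is (−5, −4) and r = √10. The square of the distance from P to the centre is 1 + 36 = 37.
Power of the point: PT² = |PO|² − r² = 27, so PT = 3√3.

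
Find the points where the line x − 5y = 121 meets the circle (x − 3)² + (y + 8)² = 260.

From the line, y = (−121 + x)/5. Substituting:
26x² − 312x + 286 = 0  ⟹  x² − 12x + 11 = 0
x = 11 or x = 1, giving (11, −22) and (1, −24).

(1, −24) and (11, −22)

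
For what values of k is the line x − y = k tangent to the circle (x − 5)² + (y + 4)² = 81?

k = 9 ± 9√2

The line touches the circle iff its distance from (5, −4) is 9:
|1·5 − 1·(−4) − k| / √2 = 9
|k − (9)| = 9√2.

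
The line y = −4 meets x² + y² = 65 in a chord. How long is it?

14

From the line, y = −4. Substituting:
x² − 49 = 0
x = 7 or x = −7, giving (7, −4) and (−7, −4).
|(7, −4) − (−7, −4)| = √((14)² + (0)²) = 14.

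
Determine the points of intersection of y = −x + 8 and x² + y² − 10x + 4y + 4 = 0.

Express y = −x + 8 and substitute into the circle:
2x² − 30x + 100 = 0  ⟹  x² − 15x + 50 = 0
x = 10 or x = 5, giving (10, −2) and (5, 3).

(5, 3) and (10, −2)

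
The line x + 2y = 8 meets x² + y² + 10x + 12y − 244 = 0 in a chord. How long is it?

From the line, y = (8 − x)/2. Substituting:
5x² − 720 = 0  ⟹  x² − 144 = 0
x = 12 or x = −12, giving (12, −2) and (−12, 10).
|(12, −2) − (−12, 10)| = √((24)² + (−12)²) = 12√5.

12√5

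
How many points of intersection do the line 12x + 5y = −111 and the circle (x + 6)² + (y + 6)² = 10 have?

Substituting the line into the circle gives 169x² + 2244x + 7211 = 0.
Discriminant = (2244)² − 4·169·(7211) = 160900 > 0.
Two real roots: the line is a secant.

2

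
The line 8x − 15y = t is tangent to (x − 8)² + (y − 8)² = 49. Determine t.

t = −175 or t = 63

Tangency holds when the distance from the centre (8, 8) to the line equals the radius 7:
|8·8 − 15·8 − t| / √289 = 7
|t − (−56)| = 7·17, so t = 63 or t = −175.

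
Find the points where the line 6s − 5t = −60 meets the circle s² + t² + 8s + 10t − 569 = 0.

(−25, −18) and (5, 18)

Substitute t = (60 + 6s)/5:
61s² + 1220s − 7625 = 0  ⟹  s² + 20s − 125 = 0
s = 5 or s = −25, giving (5, 18) and (−25, −18).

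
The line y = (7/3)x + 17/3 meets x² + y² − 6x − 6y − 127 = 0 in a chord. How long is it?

Centre (3, 3), r² = 145. Perpendicular distance d from centre to line = |29| / √58 = 29/√58.
Chord = 2√(r² − d²) = 2·√(261/2) = 3√58.

3√58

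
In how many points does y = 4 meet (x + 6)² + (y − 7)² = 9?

Centre (−6, 7), r² = 9. Distance² from centre to line = (3)² = 9.
Since d² = r², the line is tangent.

1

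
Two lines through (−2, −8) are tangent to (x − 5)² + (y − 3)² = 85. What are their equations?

A line y − (−8) = m(x − (−2)) is tangent when its distance from (5, 3) is √85:
(7m − (11))² = 85(m² + 1)
18m² + 77m − 18 = 0, so m = 2/9 or m = −9/2.
Through (−2, −8) these give 2x − 9y = 68 and 9x + 2y = −34.

2x − 9y = 68 and 9x + 2y = −34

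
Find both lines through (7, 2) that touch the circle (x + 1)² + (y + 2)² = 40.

A line y − (2) = m(x − (7)) is tangent when its distance from (−1, −2) is 2√10:
[m·(−8) − (−4)]² = 40(m² + 1)
3m² − 8m − 3 = 0, so m = −1/3 or m = 3.
With m = −1/3: x + 3y = 13. With m = 3: 3x − y = 19.

x + 3y = 13 and 3x − y = 19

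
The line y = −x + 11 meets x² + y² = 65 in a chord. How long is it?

Substitute y = −x + 11:
2x² − 22x + 56 = 0  ⟹  x² − 11x + 28 = 0
x = 7 or x = 4, giving (7, 4) and (4, 7).
Chord length = distance between (7, 4) and (4, 7) = √18 = 3√2.

3√2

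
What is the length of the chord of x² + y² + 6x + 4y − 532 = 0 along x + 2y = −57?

6√5

Centre (−3, −2), r² = 545. Perpendicular distance d from centre to line = |50| / √5 = 50/√5.
Chord = 2√(r² − d²) = 2·√(45) = 6√5.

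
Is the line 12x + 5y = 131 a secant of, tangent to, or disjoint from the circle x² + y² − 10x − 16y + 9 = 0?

secant

Centre (5, 8), r² = 80. Distance² from centre to line = (−31)²/169 = 961/169.
Since d² < r², the line cuts the circle twice.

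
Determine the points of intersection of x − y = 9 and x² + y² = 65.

Express y = x − 9 and substitute into the circle:
2x² − 18x + 16 = 0  ⟹  x² − 9x + 8 = 0
x = 8 or x = 1, giving (8, −1) and (1, −8).

(1, −8) and (8, −1)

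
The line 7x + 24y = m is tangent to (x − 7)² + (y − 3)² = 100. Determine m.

Tangency holds when the distance from the centre (7, 3) to the line equals the radius 10:
|7·7 + 24·3 − m| / √625 = 10
|m − (121)| = 10·25, so m = 371 or m = −129.

m = −129 or m = 371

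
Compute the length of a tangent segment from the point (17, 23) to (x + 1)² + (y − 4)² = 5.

With centre O = (−1, 4), |OP|² = 685 and r² = 5.
Power of the point: PT² = |PO|² − r² = 680, so PT = 2√170.

2√170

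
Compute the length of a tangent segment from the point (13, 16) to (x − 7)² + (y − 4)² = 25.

With centre O = (7, 4), |OP|² = 180 and r² = 25.
The tangent meets the radius at right angles, so tangent² = |PO|² − r² = 180 − 25 = 155.

√155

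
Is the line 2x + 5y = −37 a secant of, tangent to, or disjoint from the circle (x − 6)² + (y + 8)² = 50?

Substituting the line into the circle gives 29x² − 312x − 341 = 0.
Discriminant = (−312)² − 4·29·(−341) = 136900 > 0.
Two real roots: the line is a secant.

secant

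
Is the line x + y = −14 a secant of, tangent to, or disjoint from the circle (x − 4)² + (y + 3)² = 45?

d² = (1·4 + 1·(−3) − (−14))²/2 = 225/2; r² = 45.
Since d² > r², the line lies outside the circle.

disjoint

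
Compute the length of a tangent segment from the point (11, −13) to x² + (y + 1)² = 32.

With centre O = (0, −1), |OP|² = 265 and r² = 32.
The tangent meets the radius at right angles, so tangent² = |PO|² − r² = 265 − 32 = 233.

√233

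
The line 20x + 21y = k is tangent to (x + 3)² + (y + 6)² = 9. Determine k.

k = −273 or k = −99

For a tangent, require d(centre, line) = r = 3.
|20·(−3) + 21·(−6) − k| / √841 = 3
|k − (−186)| = 3·29, so k = −99 or k = −273.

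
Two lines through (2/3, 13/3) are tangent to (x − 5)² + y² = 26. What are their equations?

A line y − (13/3) = m(x − (2/3)) is tangent when its distance from (5, 0) is √26:
(13/3m − (−13/3))² = 26(m² + 1)
5m² − 26m + 5 = 0, so m = 5 or m = 1/5.
With m = 5: 5x − y = −1. With m = 1/5: x − 5y = −21.

5x − y = −1 and x − 5y = −21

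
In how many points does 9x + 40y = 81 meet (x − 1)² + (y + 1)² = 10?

2

Substituting the line into the circle gives 1681x² − 5378x + 241 = 0.
Δ = 28922884 − 1620484 = 27302400.
Two real roots: the line is a secant.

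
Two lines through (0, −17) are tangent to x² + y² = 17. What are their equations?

Let a tangent through (0, −17) have slope m. Its distance from (0, 0) must equal √17:
(0m − (17))² = 17(m² + 1)
m² − 16 = 0, so m = −4 or m = 4.
Through (0, −17) these give 4x + y = −17 and 4x − y = 17.

4x + y = −17 and 4x − y = 17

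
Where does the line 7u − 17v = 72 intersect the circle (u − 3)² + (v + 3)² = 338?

(−14, −10) and (20, 4)

Express v = (−72 + 7u)/17 and substitute into the circle:
338u² − 2028u − 94640 = 0  ⟹  u² − 6u − 280 = 0
u = 20 or u = −14, giving (20, 4) and (−14, −10).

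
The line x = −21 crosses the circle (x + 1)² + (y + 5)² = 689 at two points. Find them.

(−21, −22) and (−21, 12)

The line gives x = −21. Substituting into the circle:
y² + 10y − 264 = 0
y = 12 or y = −22, giving (−21, 12) and (−21, −22).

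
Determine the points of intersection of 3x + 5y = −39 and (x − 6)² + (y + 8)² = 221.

(−8, −3) and (17, −18)

Substitute y = (−39 − 3x)/5:
34x² − 306x − 4624 = 0  ⟹  x² − 9x − 136 = 0
x = 17 or x = −8, giving (17, −18) and (−8, −3).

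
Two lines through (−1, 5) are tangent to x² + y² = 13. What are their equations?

3x − 2y = −13 and 2x + 3y = 13

Let a tangent through (−1, 5) have slope m. Its distance from (0, 0) must equal √13:
(1m − (−5))² = 13(m² + 1)
6m² − 5m − 6 = 0, so m = 3/2 or m = −2/3.
Through (−1, 5) these give 3x − 2y = −13 and 2x + 3y = 13.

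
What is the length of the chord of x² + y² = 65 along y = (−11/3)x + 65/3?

√130

Centre (0, 0), r² = 65. Perpendicular distance d from centre to line = |−65| / √130 = 65/√130.
Chord = 2√(r² − d²) = 2·√(65/2) = √130.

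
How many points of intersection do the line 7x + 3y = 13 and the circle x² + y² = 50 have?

2

Centre (0, 0), r² = 50. Distance² from centre to line = (−13)²/58 = 169/58.
Since d² < r², the line cuts the circle twice.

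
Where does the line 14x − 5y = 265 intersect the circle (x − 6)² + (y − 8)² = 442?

(15, −11) and (25, 17)

Substitute y = (−265 + 14x)/5:
221x² − 8840x + 82875 = 0  ⟹  x² − 40x + 375 = 0
x = 25 or x = 15, giving (25, 17) and (15, −11).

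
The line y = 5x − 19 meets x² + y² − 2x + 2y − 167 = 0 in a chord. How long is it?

Substitute y = 5x − 19:
26x² − 182x + 156 = 0  ⟹  x² − 7x + 6 = 0
x = 6 or x = 1, giving (6, 11) and (1, −14).
|(6, 11) − (1, −14)| = √((5)² + (25)²) = 5√26.

5√26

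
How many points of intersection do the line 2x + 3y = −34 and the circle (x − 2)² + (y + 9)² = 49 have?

d² = (2·2 + 3·(−9) − (−34))²/13 = 121/13; r² = 49.
Since d² < r², the line cuts the circle twice.

2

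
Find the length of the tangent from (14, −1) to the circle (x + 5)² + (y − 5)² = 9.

With centre O = (−5, 5), |OP|² = 397 and r² = 9.
Power of the point: PT² = |PO|² − r² = 388, so PT = 2√97.

2√97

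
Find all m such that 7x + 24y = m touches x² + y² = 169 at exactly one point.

m = −325 or m = 325

The line touches the circle iff its distance from (0, 0) is 13:
|7·0 + 24·0 − m| / √625 = 13
|m| = 13·25, so m = 325 or m = −325.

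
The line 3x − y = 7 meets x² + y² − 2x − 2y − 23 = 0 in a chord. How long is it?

3√10

The distance from (1, 1) to the line is 5/√10, and r² = 25.
Chord = 2√(r² − d²) = 2·√(45/2) = 3√10.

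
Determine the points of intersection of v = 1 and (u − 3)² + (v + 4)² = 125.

From the line, v = 1. Substituting:
u² − 6u − 91 = 0
u = 13 or u = −7, giving (13, 1) and (−7, 1).

(−7, 1) and (13, 1)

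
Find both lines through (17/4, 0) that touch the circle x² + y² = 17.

4x − y = 17 and 4x + y = 17

A line y − (0) = m(x − (17/4)) is tangent when its distance from (0, 0) is √17:
(−17/4m − (0))² = 17(m² + 1)
m² − 16 = 0, so m = 4 or m = −4.
With m = 4: 4x − y = 17. With m = −4: 4x + y = 17.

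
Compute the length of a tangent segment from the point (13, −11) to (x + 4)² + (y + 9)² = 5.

12√2

The centre is (−4, −9) and r = √5. The square of the distance from P to the centre is 289 + 4 = 293.
Power of the point: PT² = |PO|² − r² = 288, so PT = 12√2.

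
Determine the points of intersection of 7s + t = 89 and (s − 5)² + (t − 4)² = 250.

(10, 19) and (14, −9)

Express t = −7s + 89 and substitute into the circle:
50s² − 1200s + 7000 = 0  ⟹  s² − 24s + 140 = 0
s = 14 or s = 10, giving (14, −9) and (10, 19).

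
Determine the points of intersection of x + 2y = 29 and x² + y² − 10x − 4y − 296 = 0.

From the line, y = (29 − x)/2. Substituting:
5x² − 90x − 575 = 0  ⟹  x² − 18x − 115 = 0
x = 23 or x = −5, giving (23, 3) and (−5, 17).

(−5, 17) and (23, 3)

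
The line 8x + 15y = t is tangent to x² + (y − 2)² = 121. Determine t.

Tangency holds when the distance from the centre (0, 2) to the line equals the radius 11:
|8·0 + 15·2 − t| / √289 = 11
|t − (30)| = 11·17, so t = 217 or t = −157.

t = −157 or t = 217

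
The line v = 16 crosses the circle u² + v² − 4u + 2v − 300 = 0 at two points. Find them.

(−2, 16) and (6, 16)

From the line, v = 16. Substituting:
u² − 4u − 12 = 0
u = 6 or u = −2, giving (6, 16) and (−2, 16).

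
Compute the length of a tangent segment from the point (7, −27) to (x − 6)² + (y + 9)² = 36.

17

The centre is (6, −9) and r = 6. The square of the distance from P to the centre is 1 + 324 = 325.
The tangent meets the radius at right angles, so tangent² = |PO|² − r² = 325 − 36 = 289.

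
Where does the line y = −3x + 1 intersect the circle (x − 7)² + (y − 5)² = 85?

(−2, 7) and (1, −2)

From the line, y = −3x + 1. Substituting:
10x² + 10x − 20 = 0  ⟹  x² + x − 2 = 0
x = 1 or x = −2, giving (1, −2) and (−2, 7).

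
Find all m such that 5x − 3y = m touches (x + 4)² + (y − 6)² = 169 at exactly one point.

The line touches the circle iff its distance from (−4, 6) is 13:
|5·(−4) − 3·6 − m| / √34 = 13
|m − (−38)| = 13√34.

m = −38 ± 13√34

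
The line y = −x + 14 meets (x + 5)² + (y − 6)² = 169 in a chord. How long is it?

The distance from (−5, 6) to the line is 13/√2, and r² = 169.
Half the chord is √(r² − d²) = √(169/2), so the full chord is 13√2.

13√2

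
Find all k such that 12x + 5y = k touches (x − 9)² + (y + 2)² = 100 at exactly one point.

k = −32 or k = 228

Tangency holds when the distance from the centre (9, −2) to the line equals the radius 10:
|12·9 + 5·(−2) − k| / √169 = 10
|k − (98)| = 10·13, so k = 228 or k = −32.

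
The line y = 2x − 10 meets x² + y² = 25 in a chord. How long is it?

2√5

Centre (0, 0), r² = 25. Perpendicular distance d from centre to line = |−10| / √5 = 10/√5.
Half the chord is √(r² − d²) = √(5), so the full chord is 2√5.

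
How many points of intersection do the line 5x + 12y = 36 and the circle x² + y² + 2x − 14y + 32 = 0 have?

2

d² = (5·(−1) + 12·7 − (36))²/169 = 1849/169; r² = 18.
Since d² < r², the line cuts the circle twice.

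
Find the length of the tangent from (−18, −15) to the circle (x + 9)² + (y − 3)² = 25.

2√95

The centre is (−9, 3) and r = 5. The square of the distance from P to the centre is 81 + 324 = 405.
The tangent meets the radius at right angles, so tangent² = |PO|² − r² = 405 − 25 = 380.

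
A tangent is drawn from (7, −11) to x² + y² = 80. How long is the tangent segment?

3√10

Centre (0, 0), r² = 80. |PO|² = (7)² + (−11)² = 170.
Power of the point: PT² = |PO|² − r² = 90, so PT = 3√10.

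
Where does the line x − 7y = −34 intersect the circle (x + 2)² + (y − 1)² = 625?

Substitute y = (34 + x)/7:
50x² + 250x − 29700 = 0  ⟹  x² + 5x − 594 = 0
x = 22 or x = −27, giving (22, 8) and (−27, 1).

(−27, 1) and (22, 8)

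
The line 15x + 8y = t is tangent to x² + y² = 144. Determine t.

t = −204 or t = 204

The line touches the circle iff its distance from (0, 0) is 12:
|15·0 + 8·0 − t| / √289 = 12
|t| = 12·17, so t = 204 or t = −204.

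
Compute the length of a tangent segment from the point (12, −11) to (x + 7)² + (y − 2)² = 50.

With centre O = (−7, 2), |OP|² = 530 and r² = 50.
The tangent meets the radius at right angles, so tangent² = |PO|² − r² = 530 − 50 = 480.

4√30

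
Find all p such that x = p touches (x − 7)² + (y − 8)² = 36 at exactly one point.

Tangency holds when the distance from the centre (7, 8) to the line equals the radius 6:
|1·7 + 0·8 − p| / √1 = 6
|p − (7)| = 6, so p = 13 or p = 1.

p = 1 or p = 13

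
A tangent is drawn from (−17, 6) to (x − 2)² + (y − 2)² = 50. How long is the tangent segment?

The centre is (2, 2) and r = 5√2. The square of the distance from P to the centre is 361 + 16 = 377.
Power of the point: PT² = |PO|² − r² = 327, so PT = √327.

√327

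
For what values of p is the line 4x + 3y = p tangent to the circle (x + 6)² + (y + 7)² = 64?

p = −85 or p = −5

The line touches the circle iff its distance from (−6, −7) is 8:
|4·(−6) + 3·(−7) − p| / √25 = 8
|p − (−45)| = 8·5, so p = −5 or p = −85.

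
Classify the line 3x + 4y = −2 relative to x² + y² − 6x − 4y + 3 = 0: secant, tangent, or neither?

neither

Centre (3, 2), r² = 10. Distance² from centre to line = (19)²/25 = 361/25.
Since d² > r², the line lies outside the circle.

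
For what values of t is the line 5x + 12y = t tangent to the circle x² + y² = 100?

For a tangent, require d(centre, line) = r = 10.
|5·0 + 12·0 − t| / √169 = 10
|t| = 10·13, so t = 130 or t = −130.

t = −130 or t = 130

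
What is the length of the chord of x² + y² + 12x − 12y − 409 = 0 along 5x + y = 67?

5√26

Express y = −5x + 67 and substitute into the circle:
26x² − 598x + 3276 = 0  ⟹  x² − 23x + 126 = 0
x = 14 or x = 9, giving (14, −3) and (9, 22).
Chord length = distance between (14, −3) and (9, 22) = √650 = 5√26.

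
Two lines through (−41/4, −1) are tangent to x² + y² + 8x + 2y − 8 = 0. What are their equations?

Write the tangent as mx − y + (−1 − m·(−41/4)) = 0 and set its distance from the centre to 5:
[m·(25/4) − (0)]² = 25(m² + 1)
9m² − 16 = 0, so m = −4/3 or m = 4/3.
With m = −4/3: 4x + 3y = −44. With m = 4/3: 4x − 3y = −38.

4x + 3y = −44 and 4x − 3y = −38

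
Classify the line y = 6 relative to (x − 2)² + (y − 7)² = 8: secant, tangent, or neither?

secant

d² = (0·2 + 1·7 − (6))² = 1; r² = 8.
Since d² < r², the line cuts the circle twice.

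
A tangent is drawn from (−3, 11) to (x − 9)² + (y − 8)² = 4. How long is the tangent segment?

Centre (9, 8), r² = 4. |PO|² = (−12)² + (3)² = 153.
The tangent meets the radius at right angles, so tangent² = |PO|² − r² = 153 − 4 = 149.

√149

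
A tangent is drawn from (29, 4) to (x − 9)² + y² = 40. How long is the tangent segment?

The centre is (9, 0) and r = 2√10. The square of the distance from P to the centre is 400 + 16 = 416.
By the tangent–radius right angle, tangent length = √(|PO|² − r²) = √376 = 2√94.

2√94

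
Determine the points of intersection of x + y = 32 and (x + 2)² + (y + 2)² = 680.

From the line, y = −x + 32. Substituting:
2x² − 64x + 480 = 0  ⟹  x² − 32x + 240 = 0
x = 20 or x = 12, giving (20, 12) and (12, 20).

(12, 20) and (20, 12)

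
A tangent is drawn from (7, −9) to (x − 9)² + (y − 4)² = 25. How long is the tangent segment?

The centre is (9, 4) and r = 5. The square of the distance from P to the centre is 4 + 169 = 173.
The tangent meets the radius at right angles, so tangent² = |PO|² − r² = 173 − 25 = 148.

2√37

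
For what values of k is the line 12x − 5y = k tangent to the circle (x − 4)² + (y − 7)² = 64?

k = −91 or k = 117

The line touches the circle iff its distance from (4, 7) is 8:
|12·4 − 5·7 − k| / √169 = 8
|k − (13)| = 8·13, so k = 117 or k = −91.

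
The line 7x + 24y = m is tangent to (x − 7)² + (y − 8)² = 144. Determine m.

For a tangent, require d(centre, line) = r = 12.
|7·7 + 24·8 − m| / √625 = 12
|m − (241)| = 12·25, so m = 541 or m = −59.

m = −59 or m = 541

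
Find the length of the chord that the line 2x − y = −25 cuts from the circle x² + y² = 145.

From the line, y = 2x + 25. Substituting:
5x² + 100x + 480 = 0  ⟹  x² + 20x + 96 = 0
x = −8 or x = −12, giving (−8, 9) and (−12, 1).
Chord length = distance between (−8, 9) and (−12, 1) = √80 = 4√5.

4√5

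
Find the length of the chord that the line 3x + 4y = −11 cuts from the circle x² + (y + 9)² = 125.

20

From the line, y = (−11 − 3x)/4. Substituting:
25x² − 150x − 1375 = 0  ⟹  x² − 6x − 55 = 0
x = 11 or x = −5, giving (11, −11) and (−5, 1).
Chord length = distance between (11, −11) and (−5, 1) = √400 = 20.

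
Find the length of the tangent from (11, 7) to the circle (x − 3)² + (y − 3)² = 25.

The centre is (3, 3) and r = 5. The square of the distance from P to the centre is 64 + 16 = 80.
The tangent meets the radius at right angles, so tangent² = |PO|² − r² = 80 − 25 = 55.

√55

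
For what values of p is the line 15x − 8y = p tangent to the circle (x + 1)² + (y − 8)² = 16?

Tangency holds when the distance from the centre (−1, 8) to the line equals the radius 4:
|15·(−1) − 8·8 − p| / √289 = 4
|p − (−79)| = 4·17, so p = −11 or p = −147.

p = −147 or p = −11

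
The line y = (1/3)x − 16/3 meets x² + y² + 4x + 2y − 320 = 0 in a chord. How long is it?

11√10

Substitute y = (−16 + x)/3:
10x² + 10x − 2720 = 0  ⟹  x² + x − 272 = 0
x = 16 or x = −17, giving (16, 0) and (−17, −11).
Chord length = distance between (16, 0) and (−17, −11) = √1210 = 11√10.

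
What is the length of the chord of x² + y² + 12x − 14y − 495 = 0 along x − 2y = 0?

20√5

Centre (−6, 7), r² = 580. Perpendicular distance d from centre to line = |−20| / √5 = 20/√5.
Half the chord is √(r² − d²) = √(500), so the full chord is 20√5.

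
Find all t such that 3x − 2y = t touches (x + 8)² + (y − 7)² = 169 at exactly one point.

t = −38 ± 13√13

Tangency holds when the distance from the centre (−8, 7) to the line equals the radius 13:
|3·(−8) − 2·7 − t| / √13 = 13
|t − (−38)| = 13√13.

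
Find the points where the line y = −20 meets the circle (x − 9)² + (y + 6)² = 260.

Substitute y = −20:
x² − 18x + 17 = 0
x = 17 or x = 1, giving (17, −20) and (1, −20).

(1, −20) and (17, −20)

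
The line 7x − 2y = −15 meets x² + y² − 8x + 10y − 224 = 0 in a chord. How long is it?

4√53

Centre (4, −5), r² = 265. Perpendicular distance d from centre to line = |53| / √53 = 53/√53.
Chord = 2√(r² − d²) = 2·√(212) = 4√53.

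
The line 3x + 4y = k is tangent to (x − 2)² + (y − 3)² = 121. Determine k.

For a tangent, require d(centre, line) = r = 11.
|3·2 + 4·3 − k| / √25 = 11
|k − (18)| = 11·5, so k = 73 or k = −37.

k = −37 or k = 73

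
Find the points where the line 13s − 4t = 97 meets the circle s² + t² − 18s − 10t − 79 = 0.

(5, −8) and (13, 18)

From the line, t = (−97 + 13s)/4. Substituting:
185s² − 3330s + 12025 = 0  ⟹  s² − 18s + 65 = 0
s = 13 or s = 5, giving (13, 18) and (5, −8).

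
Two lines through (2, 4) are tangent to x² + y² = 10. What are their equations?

3x + y = 10 and x − 3y = −10

Let a tangent through (2, 4) have slope m. Its distance from (0, 0) must equal √10:
(−2m − (−4))² = 10(m² + 1)
3m² + 8m − 3 = 0, so m = −3 or m = 1/3.
With m = −3: 3x + y = 10. With m = 1/3: x − 3y = −10.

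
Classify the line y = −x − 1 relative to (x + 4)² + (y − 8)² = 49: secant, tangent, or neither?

Centre (−4, 8), r² = 49. Distance² from centre to line = (5)²/2 = 25/2.
Since d² < r², the line cuts the circle twice.

secant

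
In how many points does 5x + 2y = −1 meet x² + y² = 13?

2

Substituting the line into the circle gives 29x² + 10x − 51 = 0.
Δ = 100 − (−5916) = 6016.
Two real roots: the line is a secant.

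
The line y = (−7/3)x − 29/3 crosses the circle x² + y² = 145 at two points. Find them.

From the line, y = (−29 − 7x)/3. Substituting:
58x² + 406x − 464 = 0  ⟹  x² + 7x − 8 = 0
x = 1 or x = −8, giving (1, −12) and (−8, 9).

(−8, 9) and (1, −12)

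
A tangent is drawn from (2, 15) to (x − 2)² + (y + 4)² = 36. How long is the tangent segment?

5√13

Centre (2, −4), r² = 36. |PO|² = (0)² + (19)² = 361.
By the tangent–radius right angle, tangent length = √(|PO|² − r²) = √325 = 5√13.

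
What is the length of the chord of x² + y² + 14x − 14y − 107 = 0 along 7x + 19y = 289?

Express y = (289 − 7x)/19 and substitute into the circle:
410x² + 2870x − 31980 = 0  ⟹  x² + 7x − 78 = 0
x = 6 or x = −13, giving (6, 13) and (−13, 20).
Chord length = distance between (6, 13) and (−13, 20) = √410 = √410.

√410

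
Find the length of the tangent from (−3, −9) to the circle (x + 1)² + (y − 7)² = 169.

√91

Centre (−1, 7), r² = 169. |PO|² = (−2)² + (−16)² = 260.
Power of the point: PT² = |PO|² − r² = 91, so PT = √91.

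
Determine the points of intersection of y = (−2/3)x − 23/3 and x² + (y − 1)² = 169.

(−13, 1) and (5, −11)

Substitute y = (−23 − 2x)/3:
13x² + 104x − 845 = 0  ⟹  x² + 8x − 65 = 0
x = 5 or x = −13, giving (5, −11) and (−13, 1).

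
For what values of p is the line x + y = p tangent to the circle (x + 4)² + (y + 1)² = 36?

The line touches the circle iff its distance from (−4, −1) is 6:
|1·(−4) + 1·(−1) − p| / √2 = 6
|p − (−5)| = 6√2.

p = −5 ± 6√2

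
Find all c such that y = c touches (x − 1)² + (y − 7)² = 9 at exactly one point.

c = 4 or c = 10

For a tangent, require d(centre, line) = r = 3.
|0·1 + 1·7 − c| / √1 = 3
|c − (7)| = 3, so c = 10 or c = 4.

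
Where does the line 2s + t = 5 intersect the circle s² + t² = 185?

Express t = −2s + 5 and substitute into the circle:
5s² − 20s − 160 = 0  ⟹  s² − 4s − 32 = 0
s = 8 or s = −4, giving (8, −11) and (−4, 13).

(−4, 13) and (8, −11)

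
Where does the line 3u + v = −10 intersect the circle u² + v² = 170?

(−7, 11) and (1, −13)

Substitute v = −3u − 10:
10u² + 60u − 70 = 0  ⟹  u² + 6u − 7 = 0
u = 1 or u = −7, giving (1, −13) and (−7, 11).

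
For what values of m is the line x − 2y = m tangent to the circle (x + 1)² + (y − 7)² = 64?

m = −15 ± 8√5

Tangency holds when the distance from the centre (−1, 7) to the line equals the radius 8:
|1·(−1) − 2·7 − m| / √5 = 8
|m − (−15)| = 8√5.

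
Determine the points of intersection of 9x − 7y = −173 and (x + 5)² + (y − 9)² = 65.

(−13, 8) and (−6, 17)

From the line, y = (173 + 9x)/7. Substituting:
130x² + 2470x + 10140 = 0  ⟹  x² + 19x + 78 = 0
x = −6 or x = −13, giving (−6, 17) and (−13, 8).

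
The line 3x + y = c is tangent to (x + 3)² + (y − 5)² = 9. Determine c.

c = −4 ± 3√10

For a tangent, require d(centre, line) = r = 3.
|3·(−3) + 1·5 − c| / √10 = 3
|c − (−4)| = 3√10.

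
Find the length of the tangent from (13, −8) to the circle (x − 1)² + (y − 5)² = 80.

√233

The centre is (1, 5) and r = 4√5. The square of the distance from P to the centre is 144 + 169 = 313.
Power of the point: PT² = |PO|² − r² = 233, so PT = √233.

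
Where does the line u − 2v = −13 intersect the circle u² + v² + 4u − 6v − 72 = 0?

Substitute v = (13 + u)/2:
5u² + 30u − 275 = 0  ⟹  u² + 6u − 55 = 0
u = 5 or u = −11, giving (5, 9) and (−11, 1).

(−11, 1) and (5, 9)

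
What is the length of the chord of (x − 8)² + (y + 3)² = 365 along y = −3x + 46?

Substitute y = −3x + 46:
10x² − 310x + 2100 = 0  ⟹  x² − 31x + 210 = 0
x = 21 or x = 10, giving (21, −17) and (10, 16).
Chord length = distance between (21, −17) and (10, 16) = √1210 = 11√10.

11√10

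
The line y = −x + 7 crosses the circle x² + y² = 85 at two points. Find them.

(−2, 9) and (9, −2)

Substitute y = −x + 7:
2x² − 14x − 36 = 0  ⟹  x² − 7x − 18 = 0
x = 9 or x = −2, giving (9, −2) and (−2, 9).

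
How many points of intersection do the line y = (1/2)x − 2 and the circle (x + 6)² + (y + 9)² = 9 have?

0

Substituting the line into the circle gives 5x² + 76x + 304 = 0.
Discriminant = (76)² − 4·5·(304) = −304 < 0.
No real roots: the line does not meet the circle.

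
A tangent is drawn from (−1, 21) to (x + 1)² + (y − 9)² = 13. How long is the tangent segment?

The centre is (−1, 9) and r = √13. The square of the distance from P to the centre is 0 + 144 = 144.
The tangent meets the radius at right angles, so tangent² = |PO|² − r² = 144 − 13 = 131.

√131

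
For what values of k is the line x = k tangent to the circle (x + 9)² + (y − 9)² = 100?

Tangency holds when the distance from the centre (−9, 9) to the line equals the radius 10:
|1·(−9) + 0·9 − k| / √1 = 10
|k − (−9)| = 10, so k = 1 or k = −19.

k = −19 or k = 1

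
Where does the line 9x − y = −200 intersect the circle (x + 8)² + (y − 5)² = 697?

(−24, −16) and (−19, 29)

Substitute y = 9x + 200:
82x² + 3526x + 37392 = 0  ⟹  x² + 43x + 456 = 0
x = −19 or x = −24, giving (−19, 29) and (−24, −16).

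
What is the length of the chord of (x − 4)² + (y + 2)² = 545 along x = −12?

The line gives x = −12. Substituting into the circle:
y² + 4y − 285 = 0
y = 15 or y = −19, giving (−12, 15) and (−12, −19).
Chord length = distance between (−12, 15) and (−12, −19) = √1156 = 34.

34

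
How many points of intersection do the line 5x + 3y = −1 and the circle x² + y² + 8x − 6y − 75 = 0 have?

2

d² = (5·(−4) + 3·3 − (−1))²/34 = 50/17; r² = 100.
Since d² < r², the line cuts the circle twice.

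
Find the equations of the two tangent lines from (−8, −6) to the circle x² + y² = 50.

7x − y = −50 and x + 7y = −50

A line y − (−6) = m(x − (−8)) is tangent when its distance from (0, 0) is 5√2:
(8m − (6))² = 50(m² + 1)
7m² − 48m − 7 = 0, so m = 7 or m = −1/7.
Through (−8, −6) these give 7x − y = −50 and x + 7y = −50.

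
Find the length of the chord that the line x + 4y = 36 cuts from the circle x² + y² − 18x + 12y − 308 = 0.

Substitute y = (36 − x)/4:
17x² − 408x − 1904 = 0  ⟹  x² − 24x − 112 = 0
x = 28 or x = −4, giving (28, 2) and (−4, 10).
Chord length = distance between (28, 2) and (−4, 10) = √1088 = 8√17.

8√17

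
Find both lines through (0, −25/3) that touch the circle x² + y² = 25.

4x − 3y = 25 and 4x + 3y = −25

Write the tangent as mx − y + (−25/3 − m·(0)) = 0 and set its distance from the centre to 5:
(0m − (25/3))² = 25(m² + 1)
9m² − 16 = 0, so m = 4/3 or m = −4/3.
With m = 4/3: 4x − 3y = 25. With m = −4/3: 4x + 3y = −25.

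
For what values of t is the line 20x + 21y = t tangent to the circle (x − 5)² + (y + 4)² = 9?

The line touches the circle iff its distance from (5, −4) is 3:
|20·5 + 21·(−4) − t| / √841 = 3
|t − (16)| = 3·29, so t = 103 or t = −71.

t = −71 or t = 103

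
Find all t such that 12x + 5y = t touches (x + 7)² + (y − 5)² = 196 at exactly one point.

t = −241 or t = 123

The line touches the circle iff its distance from (−7, 5) is 14:
|12·(−7) + 5·5 − t| / √169 = 14
|t − (−59)| = 14·13, so t = 123 or t = −241.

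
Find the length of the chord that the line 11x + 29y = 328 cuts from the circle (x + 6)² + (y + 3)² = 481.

Express y = (328 − 11x)/29 and substitute into the circle:
962x² + 962x − 202020 = 0  ⟹  x² + x − 210 = 0
x = 14 or x = −15, giving (14, 6) and (−15, 17).
|(14, 6) − (−15, 17)| = √((29)² + (−11)²) = √962.

√962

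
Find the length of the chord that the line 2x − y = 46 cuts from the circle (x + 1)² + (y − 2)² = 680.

Centre (−1, 2), r² = 680. Perpendicular distance d from centre to line = |−50| / √5 = 50/√5.
Chord = 2√(r² − d²) = 2·√(180) = 12√5.

12√5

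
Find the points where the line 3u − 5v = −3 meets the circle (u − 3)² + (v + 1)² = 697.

Substitute v = (3 + 3u)/5:
34u² − 102u − 17136 = 0  ⟹  u² − 3u − 504 = 0
u = 24 or u = −21, giving (24, 15) and (−21, −12).

(−21, −12) and (24, 15)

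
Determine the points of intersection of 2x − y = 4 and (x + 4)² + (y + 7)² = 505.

(−12, −28) and (8, 12)

Substitute y = 2x − 4:
5x² + 20x − 480 = 0  ⟹  x² + 4x − 96 = 0
x = 8 or x = −12, giving (8, 12) and (−12, −28).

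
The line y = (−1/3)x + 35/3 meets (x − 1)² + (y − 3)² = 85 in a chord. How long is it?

3√10

Substitute y = (35 − x)/3:
10x² − 70x − 80 = 0  ⟹  x² − 7x − 8 = 0
x = 8 or x = −1, giving (8, 9) and (−1, 12).
Chord length = distance between (8, 9) and (−1, 12) = √90 = 3√10.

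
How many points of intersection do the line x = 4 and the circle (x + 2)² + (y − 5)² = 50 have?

2

Centre (−2, 5), r² = 50. Distance² from centre to line = (−6)² = 36.
Since d² < r², the line cuts the circle twice.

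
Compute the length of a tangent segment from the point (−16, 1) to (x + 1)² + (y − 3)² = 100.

√129

Centre (−1, 3), r² = 100. |PO|² = (−15)² + (−2)² = 229.
The tangent meets the radius at right angles, so tangent² = |PO|² − r² = 229 − 100 = 129.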